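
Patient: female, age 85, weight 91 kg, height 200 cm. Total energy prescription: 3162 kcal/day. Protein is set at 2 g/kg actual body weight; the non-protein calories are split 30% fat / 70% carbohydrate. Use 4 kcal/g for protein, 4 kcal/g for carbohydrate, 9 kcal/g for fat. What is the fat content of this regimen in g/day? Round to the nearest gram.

81 g/day

Protein = 2 × 91 = 182 g → 182 × 4 = 728 kcal.
Non-protein calories = 3162 − 728 = 2434 kcal.
Fat: 30% × 2434 = 730.2 kcal; carbohydrate: 1703.8 kcal.
Fat: 730.2 kcal ÷ 9 kcal/g = 81.1333 g.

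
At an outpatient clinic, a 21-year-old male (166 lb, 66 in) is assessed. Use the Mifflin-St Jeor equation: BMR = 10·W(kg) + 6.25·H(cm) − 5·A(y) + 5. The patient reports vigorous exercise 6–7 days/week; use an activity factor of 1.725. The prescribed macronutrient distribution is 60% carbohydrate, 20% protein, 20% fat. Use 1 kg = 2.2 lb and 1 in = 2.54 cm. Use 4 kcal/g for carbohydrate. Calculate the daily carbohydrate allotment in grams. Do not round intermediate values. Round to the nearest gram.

Convert to metric: weight = 166 ÷ 2.2 = 75.4545 kg; height = 66 × 2.54 = 167.64 cm.
Mifflin-St Jeor (male): BMR = 10(75.4545) + 6.25(167.64) − 5(21) + 5 = 754.5455 + 1047.75 − 105 + 5 = 1702.2955 kcal/day.
TEE = 1702.2955 × 1.725 = 2936.4597 kcal/day.
Carbohydrate energy = 60% × 2936.4597 = 1761.8758 kcal.
Carbohydrate = 1761.8758 ÷ 4 kcal/g = 440.4689 g.

440 g/day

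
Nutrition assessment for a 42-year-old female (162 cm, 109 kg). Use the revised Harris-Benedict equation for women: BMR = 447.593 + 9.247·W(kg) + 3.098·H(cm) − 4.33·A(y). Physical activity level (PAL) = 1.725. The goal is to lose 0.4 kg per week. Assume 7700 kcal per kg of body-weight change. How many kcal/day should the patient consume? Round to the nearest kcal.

Harris-Benedict: BMR = 447.593 + 9.247(109) + 3.098(162) − 4.33(42) = 1775.532 kcal/day.
TEE = 1775.532 × 1.725 = 3062.7927 kcal/day.
Required daily deficit = 0.4 × 7700 ÷ 7 = 440 kcal/day.
Target intake = 3062.7927 − 440 = 2622.7927 kcal/day.

2623 kcal/day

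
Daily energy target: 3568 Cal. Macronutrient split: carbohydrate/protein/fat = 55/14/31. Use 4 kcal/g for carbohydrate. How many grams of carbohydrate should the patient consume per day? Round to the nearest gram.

Carbohydrate energy = 55% × 3568 = 1962.4 kcal.
At 4 kcal/g: 1962.4 ÷ 4 = 490.6 g.

491 g/day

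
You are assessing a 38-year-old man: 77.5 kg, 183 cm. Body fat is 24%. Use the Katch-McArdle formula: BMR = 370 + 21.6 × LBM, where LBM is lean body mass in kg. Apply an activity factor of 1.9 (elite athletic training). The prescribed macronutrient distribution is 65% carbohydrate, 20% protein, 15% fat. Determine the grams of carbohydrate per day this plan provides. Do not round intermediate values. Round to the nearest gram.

LBM = 77.5 × (1 − 0.24) = 58.9 kg. Katch-McArdle: BMR = 370 + 21.6 × 58.9 = 1642.24 kcal/day.
TEE = 1642.24 × 1.9 = 3120.256 kcal/day.
Carbohydrate energy = 65% × 3120.256 = 2028.1664 kcal.
Carbohydrate = 2028.1664 ÷ 4 kcal/g = 507.0416 g.

507 g/day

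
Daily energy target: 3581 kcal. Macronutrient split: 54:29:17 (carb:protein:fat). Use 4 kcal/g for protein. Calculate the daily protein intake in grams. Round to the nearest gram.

260 g/day

Protein energy = 29% × 3581 = 1038.49 kcal.
At 4 kcal/g: 1038.49 ÷ 4 = 259.6225 g.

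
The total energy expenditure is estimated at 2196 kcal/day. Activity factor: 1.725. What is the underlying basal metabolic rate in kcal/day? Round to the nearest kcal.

BMR = TEE ÷ activity factor = 2196 ÷ 1.725 = 1273.0435 kcal/day.

1273 kcal/day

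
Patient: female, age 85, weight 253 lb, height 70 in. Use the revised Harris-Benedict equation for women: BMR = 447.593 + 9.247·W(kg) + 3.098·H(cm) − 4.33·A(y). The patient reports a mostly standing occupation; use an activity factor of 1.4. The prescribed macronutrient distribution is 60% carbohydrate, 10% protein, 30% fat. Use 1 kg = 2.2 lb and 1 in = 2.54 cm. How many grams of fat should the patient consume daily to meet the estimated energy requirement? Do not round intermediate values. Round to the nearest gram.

79 g/day

Convert to metric: weight = 253 ÷ 2.2 = 115 kg; height = 70 × 2.54 = 177.8 cm.
Harris-Benedict: BMR = 447.593 + 9.247(115) + 3.098(177.8) − 4.33(85) = 1693.7724 kcal/day.
TEE = 1693.7724 × 1.4 = 2371.2814 kcal/day.
Fat energy = 30% × 2371.2814 = 711.3844 kcal.
Fat = 711.3844 ÷ 9 kcal/g = 79.0427 g.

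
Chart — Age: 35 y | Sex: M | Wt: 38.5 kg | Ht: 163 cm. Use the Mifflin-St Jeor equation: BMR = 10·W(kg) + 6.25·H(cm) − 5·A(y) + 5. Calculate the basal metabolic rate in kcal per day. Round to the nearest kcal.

1234 kcal per day

Mifflin-St Jeor (male): BMR = 10(38.5) + 6.25(163) − 5(35) + 5 = 385 + 1018.75 − 175 + 5 = 1233.75 kcal/day.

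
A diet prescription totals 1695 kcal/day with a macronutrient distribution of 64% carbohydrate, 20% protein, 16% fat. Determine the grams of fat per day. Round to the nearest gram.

Fat energy = 16% × 1695 = 271.2 kcal.
At 9 kcal/g: 271.2 ÷ 9 = 30.1333 g.

30 g/day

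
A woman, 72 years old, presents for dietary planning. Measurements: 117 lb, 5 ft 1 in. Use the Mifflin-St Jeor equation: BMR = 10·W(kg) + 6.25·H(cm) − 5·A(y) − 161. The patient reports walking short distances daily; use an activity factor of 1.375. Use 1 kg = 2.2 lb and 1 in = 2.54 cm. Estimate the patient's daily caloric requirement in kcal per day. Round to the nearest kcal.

1346 kcal per day

Convert to metric: weight = 117 ÷ 2.2 = 53.1818 kg; height = (5×12 + 1) × 2.54 = 61 × 2.54 = 154.94 cm.
Mifflin-St Jeor (female): BMR = 10(53.1818) + 6.25(154.94) − 5(72) − 161 = 531.8182 + 968.375 − 360 − 161 = 979.1932 kcal/day.
TEE = BMR × activity factor = 979.1932 × 1.375 = 1346.3906 kcal/day.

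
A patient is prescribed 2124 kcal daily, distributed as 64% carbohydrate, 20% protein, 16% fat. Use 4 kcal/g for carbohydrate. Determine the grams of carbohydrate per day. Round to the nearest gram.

Carbohydrate energy = 64% × 2124 = 1359.36 kcal.
At 4 kcal/g: 1359.36 ÷ 4 = 339.84 g.

340 g/day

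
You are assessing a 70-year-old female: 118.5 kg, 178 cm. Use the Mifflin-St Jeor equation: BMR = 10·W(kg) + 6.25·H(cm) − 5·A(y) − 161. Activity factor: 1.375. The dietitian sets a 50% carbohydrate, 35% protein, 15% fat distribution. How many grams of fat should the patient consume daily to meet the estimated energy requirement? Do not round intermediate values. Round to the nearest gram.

41 g/day

Mifflin-St Jeor (female): BMR = 10(118.5) + 6.25(178) − 5(70) − 161 = 1185 + 1112.5 − 350 − 161 = 1786.5 kcal/day.
TEE = 1786.5 × 1.375 = 2456.4375 kcal/day.
Fat energy = 15% × 2456.4375 = 368.4656 kcal.
Fat = 368.4656 ÷ 9 kcal/g = 40.9406 g.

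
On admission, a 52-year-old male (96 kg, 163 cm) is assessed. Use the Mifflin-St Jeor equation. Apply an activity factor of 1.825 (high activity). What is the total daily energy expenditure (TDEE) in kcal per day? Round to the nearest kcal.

Mifflin-St Jeor (male): BMR = 10(96) + 6.25(163) − 5(52) + 5 = 960 + 1018.75 − 260 + 5 = 1723.75 kcal/day.
TEE = BMR × activity factor = 1723.75 × 1.825 = 3145.8438 kcal/day.

3146 kcal per day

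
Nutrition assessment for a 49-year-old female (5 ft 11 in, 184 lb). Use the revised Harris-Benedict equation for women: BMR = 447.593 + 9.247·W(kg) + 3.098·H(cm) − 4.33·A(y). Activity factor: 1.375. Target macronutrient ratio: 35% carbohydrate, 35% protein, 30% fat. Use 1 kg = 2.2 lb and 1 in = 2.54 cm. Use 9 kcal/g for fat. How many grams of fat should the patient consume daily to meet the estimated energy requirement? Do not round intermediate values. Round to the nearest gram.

Convert to metric: weight = 184 ÷ 2.2 = 83.6364 kg; height = (5×12 + 11) × 2.54 = 71 × 2.54 = 180.34 cm.
Harris-Benedict: BMR = 447.593 + 9.247(83.6364) + 3.098(180.34) − 4.33(49) = 1567.5018 kcal/day.
TEE = 1567.5018 × 1.375 = 2155.3149 kcal/day.
Fat energy = 30% × 2155.3149 = 646.5945 kcal.
Fat = 646.5945 ÷ 9 kcal/g = 71.8438 g.

72 g/day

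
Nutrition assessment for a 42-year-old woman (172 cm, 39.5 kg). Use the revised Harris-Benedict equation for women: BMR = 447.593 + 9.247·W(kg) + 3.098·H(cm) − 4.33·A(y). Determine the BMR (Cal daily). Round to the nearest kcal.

1164 Cal daily

Harris-Benedict: BMR = 447.593 + 9.247(39.5) + 3.098(172) − 4.33(42) = 1163.8455 kcal/day.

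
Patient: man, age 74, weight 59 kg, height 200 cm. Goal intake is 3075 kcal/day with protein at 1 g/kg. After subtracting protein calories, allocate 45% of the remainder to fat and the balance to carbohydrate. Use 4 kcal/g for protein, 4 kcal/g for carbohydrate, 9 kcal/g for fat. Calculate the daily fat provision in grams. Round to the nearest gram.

Protein = 1 × 59 = 59 g → 59 × 4 = 236 kcal.
Non-protein calories = 3075 − 236 = 2839 kcal.
Fat: 45% × 2839 = 1277.55 kcal; carbohydrate: 1561.45 kcal.
Fat: 1277.55 kcal ÷ 9 kcal/g = 141.95 g.

142 g/day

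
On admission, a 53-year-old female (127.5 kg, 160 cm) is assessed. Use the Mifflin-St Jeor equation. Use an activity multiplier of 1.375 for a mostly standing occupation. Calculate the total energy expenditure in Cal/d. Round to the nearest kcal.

2542 Cal/d

Mifflin-St Jeor (female): BMR = 10(127.5) + 6.25(160) − 5(53) − 161 = 1275 + 1000 − 265 − 161 = 1849 kcal/day.
TEE = BMR × activity factor = 1849 × 1.375 = 2542.375 kcal/day.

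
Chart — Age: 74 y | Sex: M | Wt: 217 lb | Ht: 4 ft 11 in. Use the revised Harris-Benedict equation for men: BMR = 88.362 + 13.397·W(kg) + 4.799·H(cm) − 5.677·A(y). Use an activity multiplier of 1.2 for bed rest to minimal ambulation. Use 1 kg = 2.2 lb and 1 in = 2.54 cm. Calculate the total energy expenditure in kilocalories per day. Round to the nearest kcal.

Convert to metric: weight = 217 ÷ 2.2 = 98.6364 kg; height = (4×12 + 11) × 2.54 = 59 × 2.54 = 149.86 cm.
Harris-Benedict: BMR = 88.362 + 13.397(98.6364) + 4.799(149.86) − 5.677(74) = 1708.8735 kcal/day.
TEE = BMR × activity factor = 1708.8735 × 1.2 = 2050.6482 kcal/day.

2051 kilocalories per day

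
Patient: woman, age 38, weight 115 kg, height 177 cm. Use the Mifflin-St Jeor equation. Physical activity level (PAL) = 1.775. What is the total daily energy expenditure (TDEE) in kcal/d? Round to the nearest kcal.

Mifflin-St Jeor (female): BMR = 10(115) + 6.25(177) − 5(38) − 161 = 1150 + 1106.25 − 190 − 161 = 1905.25 kcal/day.
TEE = BMR × activity factor = 1905.25 × 1.775 = 3381.8188 kcal/day.

3382 kcal/d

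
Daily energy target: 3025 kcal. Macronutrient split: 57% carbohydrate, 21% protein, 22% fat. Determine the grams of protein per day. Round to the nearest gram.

159 g/day

Protein energy = 21% × 3025 = 635.25 kcal.
At 4 kcal/g: 635.25 ÷ 4 = 158.8125 g.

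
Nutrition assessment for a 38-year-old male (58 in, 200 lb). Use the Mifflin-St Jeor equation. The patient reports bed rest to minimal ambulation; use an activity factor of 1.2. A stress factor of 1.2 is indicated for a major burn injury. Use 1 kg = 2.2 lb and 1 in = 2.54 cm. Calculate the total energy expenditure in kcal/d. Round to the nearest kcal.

2369 kcal/d

Convert to metric: weight = 200 ÷ 2.2 = 90.9091 kg; height = 58 × 2.54 = 147.32 cm.
Mifflin-St Jeor (male): BMR = 10(90.9091) + 6.25(147.32) − 5(38) + 5 = 909.0909 + 920.75 − 190 + 5 = 1644.8409 kcal/day.
TEE = BMR × activity factor = 1644.8409 × 1.2 = 1973.8091 kcal/day.
Apply stress factor: 1973.8091 × 1.2 = 2368.5709 kcal/day.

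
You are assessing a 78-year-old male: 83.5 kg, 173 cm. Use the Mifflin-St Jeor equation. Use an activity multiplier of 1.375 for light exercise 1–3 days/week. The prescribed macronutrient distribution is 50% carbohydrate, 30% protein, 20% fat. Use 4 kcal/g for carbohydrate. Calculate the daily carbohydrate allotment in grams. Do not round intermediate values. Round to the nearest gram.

263 g/day

Mifflin-St Jeor (male): BMR = 10(83.5) + 6.25(173) − 5(78) + 5 = 835 + 1081.25 − 390 + 5 = 1531.25 kcal/day.
TEE = 1531.25 × 1.375 = 2105.4688 kcal/day.
Carbohydrate energy = 50% × 2105.4688 = 1052.7344 kcal.
Carbohydrate = 1052.7344 ÷ 4 kcal/g = 263.1836 g.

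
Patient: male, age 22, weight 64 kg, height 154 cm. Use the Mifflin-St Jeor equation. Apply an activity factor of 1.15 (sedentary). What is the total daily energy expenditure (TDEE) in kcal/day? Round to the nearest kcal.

1722 kcal/day

Mifflin-St Jeor (male): BMR = 10(64) + 6.25(154) − 5(22) + 5 = 640 + 962.5 − 110 + 5 = 1497.5 kcal/day.
TEE = BMR × activity factor = 1497.5 × 1.15 = 1722.125 kcal/day.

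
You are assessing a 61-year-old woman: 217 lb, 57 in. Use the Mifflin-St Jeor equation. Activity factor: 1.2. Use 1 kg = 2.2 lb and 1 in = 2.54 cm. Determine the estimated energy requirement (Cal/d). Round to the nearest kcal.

Convert to metric: weight = 217 ÷ 2.2 = 98.6364 kg; height = 57 × 2.54 = 144.78 cm.
Mifflin-St Jeor (female): BMR = 10(98.6364) + 6.25(144.78) − 5(61) − 161 = 986.3636 + 904.875 − 305 − 161 = 1425.2386 kcal/day.
TEE = BMR × activity factor = 1425.2386 × 1.2 = 1710.2864 kcal/day.

1710 Cal/d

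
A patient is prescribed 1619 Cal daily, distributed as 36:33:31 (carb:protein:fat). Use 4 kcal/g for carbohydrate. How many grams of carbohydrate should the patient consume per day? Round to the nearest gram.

Carbohydrate energy = 36% × 1619 = 582.84 kcal.
At 4 kcal/g: 582.84 ÷ 4 = 145.71 g.

146 g/day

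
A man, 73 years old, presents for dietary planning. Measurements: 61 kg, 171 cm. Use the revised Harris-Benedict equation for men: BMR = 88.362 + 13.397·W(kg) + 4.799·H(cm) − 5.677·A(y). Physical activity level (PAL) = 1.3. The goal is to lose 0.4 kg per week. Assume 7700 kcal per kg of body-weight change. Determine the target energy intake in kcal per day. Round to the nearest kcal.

Harris-Benedict: BMR = 88.362 + 13.397(61) + 4.799(171) − 5.677(73) = 1311.787 kcal/day.
TEE = 1311.787 × 1.3 = 1705.3231 kcal/day.
Required daily deficit = 0.4 × 7700 ÷ 7 = 440 kcal/day.
Target intake = 1705.3231 − 440 = 1265.3231 kcal/day.

1265 kcal per day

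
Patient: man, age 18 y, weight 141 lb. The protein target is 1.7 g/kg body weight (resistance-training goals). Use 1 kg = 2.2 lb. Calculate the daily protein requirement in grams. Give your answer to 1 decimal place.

Weight in kg = 141 ÷ 2.2 = 64.0909 kg.
Protein = 1.7 g/kg × 64.0909 kg = 108.9545 g/day.

109.0 g/day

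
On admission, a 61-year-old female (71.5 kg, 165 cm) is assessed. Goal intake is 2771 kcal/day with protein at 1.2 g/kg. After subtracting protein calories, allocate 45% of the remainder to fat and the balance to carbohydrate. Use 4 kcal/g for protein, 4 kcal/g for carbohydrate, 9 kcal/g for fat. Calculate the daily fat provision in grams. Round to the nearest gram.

121 g/day

Protein = 1.2 × 71.5 = 85.8 g → 85.8 × 4 = 343.2 kcal.
Non-protein calories = 2771 − 343.2 = 2427.8 kcal.
Fat: 45% × 2427.8 = 1092.51 kcal; carbohydrate: 1335.29 kcal.
Fat: 1092.51 kcal ÷ 9 kcal/g = 121.39 g.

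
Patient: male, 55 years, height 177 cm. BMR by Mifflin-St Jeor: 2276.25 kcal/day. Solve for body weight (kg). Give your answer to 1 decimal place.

144.0 kg

2276.25 = 10·W + 6.25(177) − 5(55) + 5
10·W = 2276.25 − 836.25 = 1440, so W = 144 kg.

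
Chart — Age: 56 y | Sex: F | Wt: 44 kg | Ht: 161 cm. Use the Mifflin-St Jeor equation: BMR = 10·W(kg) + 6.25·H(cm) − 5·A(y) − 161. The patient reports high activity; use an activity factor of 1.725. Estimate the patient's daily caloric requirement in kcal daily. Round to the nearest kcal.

Mifflin-St Jeor (female): BMR = 10(44) + 6.25(161) − 5(56) − 161 = 440 + 1006.25 − 280 − 161 = 1005.25 kcal/day.
TEE = BMR × activity factor = 1005.25 × 1.725 = 1734.0563 kcal/day.

1734 kcal daily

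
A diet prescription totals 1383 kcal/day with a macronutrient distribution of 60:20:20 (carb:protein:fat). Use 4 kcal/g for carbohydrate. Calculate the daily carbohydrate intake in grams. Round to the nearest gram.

207 g/day

Carbohydrate energy = 60% × 1383 = 829.8 kcal.
At 4 kcal/g: 829.8 ÷ 4 = 207.45 g.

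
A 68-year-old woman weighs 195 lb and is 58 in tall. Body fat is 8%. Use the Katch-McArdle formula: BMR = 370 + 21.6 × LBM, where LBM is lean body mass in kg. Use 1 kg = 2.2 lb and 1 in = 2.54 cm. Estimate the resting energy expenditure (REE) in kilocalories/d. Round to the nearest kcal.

Convert to metric: weight = 195 ÷ 2.2 = 88.6364 kg; height = 58 × 2.54 = 147.32 cm.
LBM = 88.6364 × (1 − 0.08) = 81.5455 kg. Katch-McArdle: BMR = 370 + 21.6 × 81.5455 = 2131.3818 kcal/day.

2131 kilocalories/d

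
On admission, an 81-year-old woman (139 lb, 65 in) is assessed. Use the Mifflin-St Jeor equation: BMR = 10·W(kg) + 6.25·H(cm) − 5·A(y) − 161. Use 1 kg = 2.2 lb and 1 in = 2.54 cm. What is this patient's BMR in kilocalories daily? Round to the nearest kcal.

1098 kilocalories daily

Convert to metric: weight = 139 ÷ 2.2 = 63.1818 kg; height = 65 × 2.54 = 165.1 cm.
Mifflin-St Jeor (female): BMR = 10(63.1818) + 6.25(165.1) − 5(81) − 161 = 631.8182 + 1031.875 − 405 − 161 = 1097.6932 kcal/day.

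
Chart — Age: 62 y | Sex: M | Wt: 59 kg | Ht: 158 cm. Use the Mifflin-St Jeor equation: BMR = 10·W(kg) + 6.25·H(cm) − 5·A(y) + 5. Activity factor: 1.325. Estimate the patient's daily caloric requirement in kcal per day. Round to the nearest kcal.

Mifflin-St Jeor (male): BMR = 10(59) + 6.25(158) − 5(62) + 5 = 590 + 987.5 − 310 + 5 = 1272.5 kcal/day.
TEE = BMR × activity factor = 1272.5 × 1.325 = 1686.0625 kcal/day.

1686 kcal per day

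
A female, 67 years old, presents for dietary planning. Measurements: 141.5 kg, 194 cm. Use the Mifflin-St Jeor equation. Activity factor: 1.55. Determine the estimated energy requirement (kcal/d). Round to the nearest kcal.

3304 kcal/d

Mifflin-St Jeor (female): BMR = 10(141.5) + 6.25(194) − 5(67) − 161 = 1415 + 1212.5 − 335 − 161 = 2131.5 kcal/day.
TEE = BMR × activity factor = 2131.5 × 1.55 = 3303.825 kcal/day.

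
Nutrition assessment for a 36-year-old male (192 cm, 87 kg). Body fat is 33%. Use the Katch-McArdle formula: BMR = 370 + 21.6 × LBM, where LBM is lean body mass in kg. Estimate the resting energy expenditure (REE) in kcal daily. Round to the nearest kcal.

1629 kcal daily

LBM = 87 × (1 − 0.33) = 58.29 kg. Katch-McArdle: BMR = 370 + 21.6 × 58.29 = 1629.064 kcal/day.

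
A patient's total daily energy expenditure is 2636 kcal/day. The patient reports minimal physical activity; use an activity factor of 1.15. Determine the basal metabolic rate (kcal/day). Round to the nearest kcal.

BMR = TEE ÷ activity factor = 2636 ÷ 1.15 = 2292.1739 kcal/day.

2292 kcal/day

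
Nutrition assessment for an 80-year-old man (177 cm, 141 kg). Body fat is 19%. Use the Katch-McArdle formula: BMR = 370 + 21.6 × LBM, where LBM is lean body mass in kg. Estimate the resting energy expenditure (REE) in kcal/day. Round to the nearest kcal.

2837 kcal/day

LBM = 141 × (1 − 0.19) = 114.21 kg. Katch-McArdle: BMR = 370 + 21.6 × 114.21 = 2836.936 kcal/day.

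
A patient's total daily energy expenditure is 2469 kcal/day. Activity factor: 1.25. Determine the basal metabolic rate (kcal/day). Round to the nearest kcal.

1975 kcal/day

BMR = TEE ÷ activity factor = 2469 ÷ 1.25 = 1975.2 kcal/day.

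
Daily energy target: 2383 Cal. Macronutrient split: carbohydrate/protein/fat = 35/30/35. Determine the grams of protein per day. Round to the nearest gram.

Protein energy = 30% × 2383 = 714.9 kcal.
At 4 kcal/g: 714.9 ÷ 4 = 178.725 g.

179 g/day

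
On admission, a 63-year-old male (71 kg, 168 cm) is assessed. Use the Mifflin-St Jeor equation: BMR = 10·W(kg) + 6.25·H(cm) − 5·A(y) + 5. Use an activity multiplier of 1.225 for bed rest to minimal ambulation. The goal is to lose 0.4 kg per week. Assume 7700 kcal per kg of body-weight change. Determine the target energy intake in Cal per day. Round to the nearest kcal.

1336 Cal per day

Mifflin-St Jeor (male): BMR = 10(71) + 6.25(168) − 5(63) + 5 = 710 + 1050 − 315 + 5 = 1450 kcal/day.
TEE = 1450 × 1.225 = 1776.25 kcal/day.
Required daily deficit = 0.4 × 7700 ÷ 7 = 440 kcal/day.
Target intake = 1776.25 − 440 = 1336.25 kcal/day.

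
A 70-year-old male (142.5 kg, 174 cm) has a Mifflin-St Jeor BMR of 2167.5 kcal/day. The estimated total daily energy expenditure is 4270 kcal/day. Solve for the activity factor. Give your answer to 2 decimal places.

1.97

Activity factor = TEE ÷ BMR = 4270 ÷ 2167.5 = 1.97.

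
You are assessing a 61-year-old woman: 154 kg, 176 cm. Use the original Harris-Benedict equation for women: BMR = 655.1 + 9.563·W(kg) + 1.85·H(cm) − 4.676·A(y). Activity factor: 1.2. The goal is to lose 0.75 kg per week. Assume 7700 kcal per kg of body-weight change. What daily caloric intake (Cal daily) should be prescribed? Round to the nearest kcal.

Harris-Benedict: BMR = 655.1 + 9.563(154) + 1.85(176) − 4.676(61) = 2168.166 kcal/day.
TEE = 2168.166 × 1.2 = 2601.7992 kcal/day.
Required daily deficit = 0.75 × 7700 ÷ 7 = 825 kcal/day.
Target intake = 2601.7992 − 825 = 1776.7992 kcal/day.

1777 Cal daily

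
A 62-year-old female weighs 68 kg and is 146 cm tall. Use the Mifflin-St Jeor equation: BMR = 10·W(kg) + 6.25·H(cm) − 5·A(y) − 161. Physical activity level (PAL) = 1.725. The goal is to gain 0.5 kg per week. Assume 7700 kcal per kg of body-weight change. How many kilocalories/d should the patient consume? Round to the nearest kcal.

Mifflin-St Jeor (female): BMR = 10(68) + 6.25(146) − 5(62) − 161 = 680 + 912.5 − 310 − 161 = 1121.5 kcal/day.
TEE = 1121.5 × 1.725 = 1934.5875 kcal/day.
Required daily surplus = 0.5 × 7700 ÷ 7 = 550 kcal/day.
Target intake = 1934.5875 + 550 = 2484.5875 kcal/day.

2485 kilocalories/d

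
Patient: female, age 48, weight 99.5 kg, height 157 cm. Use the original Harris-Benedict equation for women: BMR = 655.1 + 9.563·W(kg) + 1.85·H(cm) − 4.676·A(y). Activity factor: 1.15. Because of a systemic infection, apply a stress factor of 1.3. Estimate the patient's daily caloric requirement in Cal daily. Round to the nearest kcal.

Harris-Benedict: BMR = 655.1 + 9.563(99.5) + 1.85(157) − 4.676(48) = 1672.6205 kcal/day.
TEE = BMR × activity factor = 1672.6205 × 1.15 = 1923.5136 kcal/day.
Apply stress factor: 1923.5136 × 1.3 = 2500.5676 kcal/day.

2501 Cal daily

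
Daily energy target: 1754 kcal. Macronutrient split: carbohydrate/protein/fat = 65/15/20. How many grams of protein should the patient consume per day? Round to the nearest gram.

66 g/day

Protein energy = 15% × 1754 = 263.1 kcal.
At 4 kcal/g: 263.1 ÷ 4 = 65.775 g.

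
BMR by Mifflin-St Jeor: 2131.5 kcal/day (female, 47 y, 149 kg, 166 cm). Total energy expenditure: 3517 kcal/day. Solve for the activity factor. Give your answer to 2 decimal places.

1.65

Activity factor = TEE ÷ BMR = 3517 ÷ 2131.5 = 1.65.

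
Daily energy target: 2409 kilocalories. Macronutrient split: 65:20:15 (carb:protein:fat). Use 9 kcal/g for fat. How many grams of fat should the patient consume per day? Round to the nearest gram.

Fat energy = 15% × 2409 = 361.35 kcal.
At 9 kcal/g: 361.35 ÷ 9 = 40.15 g.

40 g/day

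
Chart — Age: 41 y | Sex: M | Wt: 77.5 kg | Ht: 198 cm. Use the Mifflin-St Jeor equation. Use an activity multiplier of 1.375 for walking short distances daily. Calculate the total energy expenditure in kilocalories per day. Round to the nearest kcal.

Mifflin-St Jeor (male): BMR = 10(77.5) + 6.25(198) − 5(41) + 5 = 775 + 1237.5 − 205 + 5 = 1812.5 kcal/day.
TEE = BMR × activity factor = 1812.5 × 1.375 = 2492.1875 kcal/day.

2492 kilocalories per day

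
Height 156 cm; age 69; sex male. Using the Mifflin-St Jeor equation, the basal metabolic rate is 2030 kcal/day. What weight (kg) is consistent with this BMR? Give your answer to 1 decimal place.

2030 = 10·W + 6.25(156) − 5(69) + 5
10·W = 2030 − 635 = 1395, so W = 139.5 kg.

139.5 kg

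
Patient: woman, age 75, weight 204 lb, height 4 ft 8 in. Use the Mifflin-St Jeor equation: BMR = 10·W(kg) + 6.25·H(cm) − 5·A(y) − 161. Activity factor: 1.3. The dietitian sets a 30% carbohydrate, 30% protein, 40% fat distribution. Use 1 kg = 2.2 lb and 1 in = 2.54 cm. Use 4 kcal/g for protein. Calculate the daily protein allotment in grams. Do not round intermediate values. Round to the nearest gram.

125 g/day

Convert to metric: weight = 204 ÷ 2.2 = 92.7273 kg; height = (4×12 + 8) × 2.54 = 56 × 2.54 = 142.24 cm.
Mifflin-St Jeor (female): BMR = 10(92.7273) + 6.25(142.24) − 5(75) − 161 = 927.2727 + 889 − 375 − 161 = 1280.2727 kcal/day.
TEE = 1280.2727 × 1.3 = 1664.3545 kcal/day.
Protein energy = 30% × 1664.3545 = 499.3064 kcal.
Protein = 499.3064 ÷ 4 kcal/g = 124.8266 g.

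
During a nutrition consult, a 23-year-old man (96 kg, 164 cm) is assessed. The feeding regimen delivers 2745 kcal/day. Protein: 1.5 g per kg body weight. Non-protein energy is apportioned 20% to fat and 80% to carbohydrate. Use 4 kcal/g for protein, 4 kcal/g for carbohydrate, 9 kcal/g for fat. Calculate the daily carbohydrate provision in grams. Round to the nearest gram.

Protein = 1.5 × 96 = 144 g → 144 × 4 = 576 kcal.
Non-protein calories = 2745 − 576 = 2169 kcal.
Fat: 20% × 2169 = 433.8 kcal; carbohydrate: 1735.2 kcal.
Carbohydrate: 1735.2 kcal ÷ 4 kcal/g = 433.8 g.

434 g/day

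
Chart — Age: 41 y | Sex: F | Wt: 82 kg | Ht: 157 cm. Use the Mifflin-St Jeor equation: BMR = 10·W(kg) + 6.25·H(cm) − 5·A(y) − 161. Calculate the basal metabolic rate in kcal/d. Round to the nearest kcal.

1435 kcal/d

Mifflin-St Jeor (female): BMR = 10(82) + 6.25(157) − 5(41) − 161 = 820 + 981.25 − 205 − 161 = 1435.25 kcal/day.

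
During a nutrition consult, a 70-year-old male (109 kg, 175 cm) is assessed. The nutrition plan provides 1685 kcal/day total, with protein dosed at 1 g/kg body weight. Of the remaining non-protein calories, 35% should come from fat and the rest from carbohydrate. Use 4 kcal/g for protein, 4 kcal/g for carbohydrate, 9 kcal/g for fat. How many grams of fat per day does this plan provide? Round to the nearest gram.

49 g/day

Protein = 1 × 109 = 109 g → 109 × 4 = 436 kcal.
Non-protein calories = 1685 − 436 = 1249 kcal.
Fat: 35% × 1249 = 437.15 kcal; carbohydrate: 811.85 kcal.
Fat: 437.15 kcal ÷ 9 kcal/g = 48.5722 g.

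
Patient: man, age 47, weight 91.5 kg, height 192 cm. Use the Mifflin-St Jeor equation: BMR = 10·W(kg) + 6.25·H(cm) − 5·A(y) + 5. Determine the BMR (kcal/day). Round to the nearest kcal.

Mifflin-St Jeor (male): BMR = 10(91.5) + 6.25(192) − 5(47) + 5 = 915 + 1200 − 235 + 5 = 1885 kcal/day.

1885 kcal/day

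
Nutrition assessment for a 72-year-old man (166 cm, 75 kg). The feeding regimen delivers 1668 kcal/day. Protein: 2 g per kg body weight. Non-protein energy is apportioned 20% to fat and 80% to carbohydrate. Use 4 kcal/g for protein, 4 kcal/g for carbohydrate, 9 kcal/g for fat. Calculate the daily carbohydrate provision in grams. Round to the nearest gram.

214 g/day

Protein = 2 × 75 = 150 g → 150 × 4 = 600 kcal.
Non-protein calories = 1668 − 600 = 1068 kcal.
Fat: 20% × 1068 = 213.6 kcal; carbohydrate: 854.4 kcal.
Carbohydrate: 854.4 kcal ÷ 4 kcal/g = 213.6 g.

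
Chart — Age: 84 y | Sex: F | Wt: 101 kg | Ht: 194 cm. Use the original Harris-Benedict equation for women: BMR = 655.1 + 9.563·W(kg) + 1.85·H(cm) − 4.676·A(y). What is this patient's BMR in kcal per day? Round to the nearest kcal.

Harris-Benedict: BMR = 655.1 + 9.563(101) + 1.85(194) − 4.676(84) = 1587.079 kcal/day.

1587 kcal per day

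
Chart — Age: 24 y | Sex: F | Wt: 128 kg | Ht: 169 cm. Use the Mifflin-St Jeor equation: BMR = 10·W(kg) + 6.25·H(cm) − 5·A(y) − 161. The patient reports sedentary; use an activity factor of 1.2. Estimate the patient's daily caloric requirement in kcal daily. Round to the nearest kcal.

Mifflin-St Jeor (female): BMR = 10(128) + 6.25(169) − 5(24) − 161 = 1280 + 1056.25 − 120 − 161 = 2055.25 kcal/day.
TEE = BMR × activity factor = 2055.25 × 1.2 = 2466.3 kcal/day.

2466 kcal daily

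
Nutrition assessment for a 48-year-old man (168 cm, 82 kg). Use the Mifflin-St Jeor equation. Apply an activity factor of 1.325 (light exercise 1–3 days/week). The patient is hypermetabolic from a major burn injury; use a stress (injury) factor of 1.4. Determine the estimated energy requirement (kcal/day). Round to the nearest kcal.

3033 kcal/day

Mifflin-St Jeor (male): BMR = 10(82) + 6.25(168) − 5(48) + 5 = 820 + 1050 − 240 + 5 = 1635 kcal/day.
TEE = BMR × activity factor = 1635 × 1.325 = 2166.375 kcal/day.
Apply stress factor: 2166.375 × 1.4 = 3032.925 kcal/day.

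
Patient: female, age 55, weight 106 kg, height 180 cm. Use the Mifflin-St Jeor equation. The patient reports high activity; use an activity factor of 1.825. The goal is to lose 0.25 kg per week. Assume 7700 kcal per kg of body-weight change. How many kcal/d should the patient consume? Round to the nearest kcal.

Mifflin-St Jeor (female): BMR = 10(106) + 6.25(180) − 5(55) − 161 = 1060 + 1125 − 275 − 161 = 1749 kcal/day.
TEE = 1749 × 1.825 = 3191.925 kcal/day.
Required daily deficit = 0.25 × 7700 ÷ 7 = 275 kcal/day.
Target intake = 3191.925 − 275 = 2916.925 kcal/day.

2917 kcal/d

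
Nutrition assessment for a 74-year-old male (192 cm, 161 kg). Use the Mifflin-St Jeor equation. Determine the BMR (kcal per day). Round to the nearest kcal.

Mifflin-St Jeor (male): BMR = 10(161) + 6.25(192) − 5(74) + 5 = 1610 + 1200 − 370 + 5 = 2445 kcal/day.

2445 kcal per day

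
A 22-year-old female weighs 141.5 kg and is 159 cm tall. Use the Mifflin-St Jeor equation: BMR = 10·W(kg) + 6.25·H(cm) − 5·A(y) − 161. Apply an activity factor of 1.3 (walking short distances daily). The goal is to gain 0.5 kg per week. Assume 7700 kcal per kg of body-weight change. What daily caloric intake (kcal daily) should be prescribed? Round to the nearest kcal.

3329 kcal daily

Mifflin-St Jeor (female): BMR = 10(141.5) + 6.25(159) − 5(22) − 161 = 1415 + 993.75 − 110 − 161 = 2137.75 kcal/day.
TEE = 2137.75 × 1.3 = 2779.075 kcal/day.
Required daily surplus = 0.5 × 7700 ÷ 7 = 550 kcal/day.
Target intake = 2779.075 + 550 = 3329.075 kcal/day.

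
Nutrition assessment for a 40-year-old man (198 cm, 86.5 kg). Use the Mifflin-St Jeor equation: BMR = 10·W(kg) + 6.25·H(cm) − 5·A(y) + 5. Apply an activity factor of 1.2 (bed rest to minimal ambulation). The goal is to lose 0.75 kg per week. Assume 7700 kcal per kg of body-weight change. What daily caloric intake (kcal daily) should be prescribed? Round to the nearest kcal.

1464 kcal daily

Mifflin-St Jeor (male): BMR = 10(86.5) + 6.25(198) − 5(40) + 5 = 865 + 1237.5 − 200 + 5 = 1907.5 kcal/day.
TEE = 1907.5 × 1.2 = 2289 kcal/day.
Required daily deficit = 0.75 × 7700 ÷ 7 = 825 kcal/day.
Target intake = 2289 − 825 = 1464 kcal/day.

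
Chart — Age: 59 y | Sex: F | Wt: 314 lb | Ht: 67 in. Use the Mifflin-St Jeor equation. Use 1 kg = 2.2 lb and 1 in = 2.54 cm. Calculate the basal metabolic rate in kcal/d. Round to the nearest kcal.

2035 kcal/d

Convert to metric: weight = 314 ÷ 2.2 = 142.7273 kg; height = 67 × 2.54 = 170.18 cm.
Mifflin-St Jeor (female): BMR = 10(142.7273) + 6.25(170.18) − 5(59) − 161 = 1427.2727 + 1063.625 − 295 − 161 = 2034.8977 kcal/day.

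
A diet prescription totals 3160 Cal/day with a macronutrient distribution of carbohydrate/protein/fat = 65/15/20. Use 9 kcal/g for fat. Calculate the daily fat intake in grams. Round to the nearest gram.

Fat energy = 20% × 3160 = 632 kcal.
At 9 kcal/g: 632 ÷ 9 = 70.2222 g.

70 g/day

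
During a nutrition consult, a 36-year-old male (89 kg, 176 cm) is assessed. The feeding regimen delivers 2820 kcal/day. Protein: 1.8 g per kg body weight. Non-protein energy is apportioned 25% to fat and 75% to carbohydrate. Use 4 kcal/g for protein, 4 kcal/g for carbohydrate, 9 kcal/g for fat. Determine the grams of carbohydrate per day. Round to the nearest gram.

409 g/day

Protein = 1.8 × 89 = 160.2 g → 160.2 × 4 = 640.8 kcal.
Non-protein calories = 2820 − 640.8 = 2179.2 kcal.
Fat: 25% × 2179.2 = 544.8 kcal; carbohydrate: 1634.4 kcal.
Carbohydrate: 1634.4 kcal ÷ 4 kcal/g = 408.6 g.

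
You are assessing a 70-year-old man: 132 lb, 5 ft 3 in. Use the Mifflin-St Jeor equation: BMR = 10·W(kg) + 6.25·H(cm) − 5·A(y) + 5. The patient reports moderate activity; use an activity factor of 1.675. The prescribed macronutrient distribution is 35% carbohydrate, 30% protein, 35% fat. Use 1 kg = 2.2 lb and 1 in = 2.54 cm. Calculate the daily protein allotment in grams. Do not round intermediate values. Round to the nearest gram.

Convert to metric: weight = 132 ÷ 2.2 = 60 kg; height = (5×12 + 3) × 2.54 = 63 × 2.54 = 160.02 cm.
Mifflin-St Jeor (male): BMR = 10(60) + 6.25(160.02) − 5(70) + 5 = 600 + 1000.125 − 350 + 5 = 1255.125 kcal/day.
TEE = 1255.125 × 1.675 = 2102.3344 kcal/day.
Protein energy = 30% × 2102.3344 = 630.7003 kcal.
Protein = 630.7003 ÷ 4 kcal/g = 157.6751 g.

158 g/day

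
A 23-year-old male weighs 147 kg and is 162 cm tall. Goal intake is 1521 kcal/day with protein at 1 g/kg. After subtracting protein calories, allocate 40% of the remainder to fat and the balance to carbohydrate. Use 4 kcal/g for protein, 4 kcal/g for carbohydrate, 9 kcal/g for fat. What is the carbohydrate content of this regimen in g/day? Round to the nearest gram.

140 g/day

Protein = 1 × 147 = 147 g → 147 × 4 = 588 kcal.
Non-protein calories = 1521 − 588 = 933 kcal.
Fat: 40% × 933 = 373.2 kcal; carbohydrate: 559.8 kcal.
Carbohydrate: 559.8 kcal ÷ 4 kcal/g = 139.95 g.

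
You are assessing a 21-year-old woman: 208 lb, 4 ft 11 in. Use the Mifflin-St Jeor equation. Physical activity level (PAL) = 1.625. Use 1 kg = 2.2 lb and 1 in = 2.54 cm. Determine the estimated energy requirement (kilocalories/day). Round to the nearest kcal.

2626 kilocalories/day

Convert to metric: weight = 208 ÷ 2.2 = 94.5455 kg; height = (4×12 + 11) × 2.54 = 59 × 2.54 = 149.86 cm.
Mifflin-St Jeor (female): BMR = 10(94.5455) + 6.25(149.86) − 5(21) − 161 = 945.4545 + 936.625 − 105 − 161 = 1616.0795 kcal/day.
TEE = BMR × activity factor = 1616.0795 × 1.625 = 2626.1293 kcal/day.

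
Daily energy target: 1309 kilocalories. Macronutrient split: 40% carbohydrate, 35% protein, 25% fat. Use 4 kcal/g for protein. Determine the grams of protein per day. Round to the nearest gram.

Protein energy = 35% × 1309 = 458.15 kcal.
At 4 kcal/g: 458.15 ÷ 4 = 114.5375 g.

115 g/day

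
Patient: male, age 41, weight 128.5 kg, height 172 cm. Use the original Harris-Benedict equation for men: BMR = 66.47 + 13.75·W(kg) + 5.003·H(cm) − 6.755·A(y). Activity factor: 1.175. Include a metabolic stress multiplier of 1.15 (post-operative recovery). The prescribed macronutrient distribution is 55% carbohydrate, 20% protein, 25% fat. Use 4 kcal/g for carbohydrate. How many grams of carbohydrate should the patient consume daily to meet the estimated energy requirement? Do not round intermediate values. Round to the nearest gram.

Harris-Benedict: BMR = 66.47 + 13.75(128.5) + 5.003(172) − 6.755(41) = 2416.906 kcal/day.
TEE = 2416.906 × 1.175 = 2839.8646 kcal/day.
With stress factor 1.15: 2839.8646 × 1.15 = 3265.8442 kcal/day.
Carbohydrate energy = 55% × 3265.8442 = 1796.2143 kcal.
Carbohydrate = 1796.2143 ÷ 4 kcal/g = 449.0536 g.

449 g/day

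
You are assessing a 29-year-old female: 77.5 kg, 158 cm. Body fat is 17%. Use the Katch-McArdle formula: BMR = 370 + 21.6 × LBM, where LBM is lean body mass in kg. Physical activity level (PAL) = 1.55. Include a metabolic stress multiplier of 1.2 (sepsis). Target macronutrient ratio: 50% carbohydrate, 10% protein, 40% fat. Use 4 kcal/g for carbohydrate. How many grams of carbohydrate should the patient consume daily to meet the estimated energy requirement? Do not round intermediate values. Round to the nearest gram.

409 g/day

LBM = 77.5 × (1 − 0.17) = 64.325 kg. Katch-McArdle: BMR = 370 + 21.6 × 64.325 = 1759.42 kcal/day.
TEE = 1759.42 × 1.55 = 2727.101 kcal/day.
With stress factor 1.2: 2727.101 × 1.2 = 3272.5212 kcal/day.
Carbohydrate energy = 50% × 3272.5212 = 1636.2606 kcal.
Carbohydrate = 1636.2606 ÷ 4 kcal/g = 409.0652 g.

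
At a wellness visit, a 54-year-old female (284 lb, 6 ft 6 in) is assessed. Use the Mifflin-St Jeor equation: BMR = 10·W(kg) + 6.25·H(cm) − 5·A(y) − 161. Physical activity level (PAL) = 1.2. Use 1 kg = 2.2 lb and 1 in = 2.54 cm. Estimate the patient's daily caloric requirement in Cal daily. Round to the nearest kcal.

Convert to metric: weight = 284 ÷ 2.2 = 129.0909 kg; height = (6×12 + 6) × 2.54 = 78 × 2.54 = 198.12 cm.
Mifflin-St Jeor (female): BMR = 10(129.0909) + 6.25(198.12) − 5(54) − 161 = 1290.9091 + 1238.25 − 270 − 161 = 2098.1591 kcal/day.
TEE = BMR × activity factor = 2098.1591 × 1.2 = 2517.7909 kcal/day.

2518 Cal daily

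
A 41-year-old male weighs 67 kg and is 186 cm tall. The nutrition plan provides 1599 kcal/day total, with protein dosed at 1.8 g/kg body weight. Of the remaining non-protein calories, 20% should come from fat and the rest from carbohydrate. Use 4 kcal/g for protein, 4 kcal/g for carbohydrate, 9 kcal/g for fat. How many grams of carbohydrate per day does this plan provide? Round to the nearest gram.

Protein = 1.8 × 67 = 120.6 g → 120.6 × 4 = 482.4 kcal.
Non-protein calories = 1599 − 482.4 = 1116.6 kcal.
Fat: 20% × 1116.6 = 223.32 kcal; carbohydrate: 893.28 kcal.
Carbohydrate: 893.28 kcal ÷ 4 kcal/g = 223.32 g.

223 g/day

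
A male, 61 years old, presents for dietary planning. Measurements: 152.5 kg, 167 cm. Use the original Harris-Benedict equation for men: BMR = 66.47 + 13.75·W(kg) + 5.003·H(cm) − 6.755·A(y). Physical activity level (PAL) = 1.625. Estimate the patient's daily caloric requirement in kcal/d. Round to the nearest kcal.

Harris-Benedict: BMR = 66.47 + 13.75(152.5) + 5.003(167) − 6.755(61) = 2586.791 kcal/day.
TEE = BMR × activity factor = 2586.791 × 1.625 = 4203.5354 kcal/day.

4204 kcal/d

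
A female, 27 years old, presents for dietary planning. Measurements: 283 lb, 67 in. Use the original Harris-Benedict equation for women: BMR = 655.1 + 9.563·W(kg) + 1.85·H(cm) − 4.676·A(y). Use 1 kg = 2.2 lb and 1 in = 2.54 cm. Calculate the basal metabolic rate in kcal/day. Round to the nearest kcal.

2074 kcal/day

Convert to metric: weight = 283 ÷ 2.2 = 128.6364 kg; height = 67 × 2.54 = 170.18 cm.
Harris-Benedict: BMR = 655.1 + 9.563(128.6364) + 1.85(170.18) − 4.676(27) = 2073.8305 kcal/day.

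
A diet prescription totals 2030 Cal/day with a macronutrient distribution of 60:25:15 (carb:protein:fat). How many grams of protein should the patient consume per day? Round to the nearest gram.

127 g/day

Protein energy = 25% × 2030 = 507.5 kcal.
At 4 kcal/g: 507.5 ÷ 4 = 126.875 g.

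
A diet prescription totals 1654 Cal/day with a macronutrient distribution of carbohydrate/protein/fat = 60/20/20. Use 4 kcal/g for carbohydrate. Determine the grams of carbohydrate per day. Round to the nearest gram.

Carbohydrate energy = 60% × 1654 = 992.4 kcal.
At 4 kcal/g: 992.4 ÷ 4 = 248.1 g.

248 g/day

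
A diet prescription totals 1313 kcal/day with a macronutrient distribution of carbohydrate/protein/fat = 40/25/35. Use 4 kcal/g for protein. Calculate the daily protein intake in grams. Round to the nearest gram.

Protein energy = 25% × 1313 = 328.25 kcal.
At 4 kcal/g: 328.25 ÷ 4 = 82.0625 g.

82 g/day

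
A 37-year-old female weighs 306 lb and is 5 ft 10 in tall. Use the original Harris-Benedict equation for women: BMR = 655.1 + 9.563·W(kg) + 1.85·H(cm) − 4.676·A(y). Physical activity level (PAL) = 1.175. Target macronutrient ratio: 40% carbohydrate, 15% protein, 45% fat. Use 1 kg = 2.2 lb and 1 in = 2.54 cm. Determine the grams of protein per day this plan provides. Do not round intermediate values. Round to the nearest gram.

94 g/day

Convert to metric: weight = 306 ÷ 2.2 = 139.0909 kg; height = (5×12 + 10) × 2.54 = 70 × 2.54 = 177.8 cm.
Harris-Benedict: BMR = 655.1 + 9.563(139.0909) + 1.85(177.8) − 4.676(37) = 2141.1444 kcal/day.
TEE = 2141.1444 × 1.175 = 2515.8446 kcal/day.
Protein energy = 15% × 2515.8446 = 377.3767 kcal.
Protein = 377.3767 ÷ 4 kcal/g = 94.3442 g.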